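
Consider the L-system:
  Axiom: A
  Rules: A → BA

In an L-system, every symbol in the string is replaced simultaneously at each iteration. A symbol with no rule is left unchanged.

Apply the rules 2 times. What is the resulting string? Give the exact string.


Step 0: A
Step 1: BA
Step 2: BBA

Answer: BBA


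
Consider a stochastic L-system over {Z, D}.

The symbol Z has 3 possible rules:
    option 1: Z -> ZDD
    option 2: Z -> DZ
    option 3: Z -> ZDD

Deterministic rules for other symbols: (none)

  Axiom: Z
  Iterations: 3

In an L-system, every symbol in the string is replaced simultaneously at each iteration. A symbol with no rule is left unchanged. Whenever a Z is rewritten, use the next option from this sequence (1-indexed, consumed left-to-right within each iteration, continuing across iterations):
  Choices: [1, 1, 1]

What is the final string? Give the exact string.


Step 0: Z
Step 1: ZDD  (used choices [1])
Step 2: ZDDDD  (used choices [1])
Step 3: ZDDDDDD  (used choices [1])

Answer: ZDDDDDD


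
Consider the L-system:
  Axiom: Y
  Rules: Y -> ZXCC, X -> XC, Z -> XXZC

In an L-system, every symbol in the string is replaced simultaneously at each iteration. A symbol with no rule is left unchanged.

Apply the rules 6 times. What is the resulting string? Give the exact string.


Answer: XCCCCXCCCCXCCCXCCCXCCXCCXCXCXXZCCCCCXCCCCCCC

Derivation:
Step 0: Y
Step 1: ZXCC
Step 2: XXZCXCCC
Step 3: XCXCXXZCCXCCCC
Step 4: XCCXCCXCXCXXZCCCXCCCCC
Step 5: XCCCXCCCXCCXCCXCXCXXZCCCCXCCCCCC
Step 6: XCCCCXCCCCXCCCXCCCXCCXCCXCXCXXZCCCCCXCCCCCCC


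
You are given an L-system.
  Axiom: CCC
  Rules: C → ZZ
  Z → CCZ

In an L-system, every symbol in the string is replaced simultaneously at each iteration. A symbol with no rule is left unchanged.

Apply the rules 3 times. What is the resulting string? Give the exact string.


Answer: ZZZZCCZZZZZCCZZZZZCCZZZZZCCZZZZZCCZZZZZCCZ

Derivation:
Step 0: CCC
Step 1: ZZZZZZ
Step 2: CCZCCZCCZCCZCCZCCZ
Step 3: ZZZZCCZZZZZCCZZZZZCCZZZZZCCZZZZZCCZZZZZCCZ


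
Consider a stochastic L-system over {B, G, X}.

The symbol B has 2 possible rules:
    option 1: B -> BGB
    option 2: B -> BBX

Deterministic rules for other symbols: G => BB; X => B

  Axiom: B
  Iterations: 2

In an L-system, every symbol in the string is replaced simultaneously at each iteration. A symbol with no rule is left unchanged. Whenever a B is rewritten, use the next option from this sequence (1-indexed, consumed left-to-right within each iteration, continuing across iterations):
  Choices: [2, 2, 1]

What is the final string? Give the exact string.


Step 0: B
Step 1: BBX  (used choices [2])
Step 2: BBXBGBB  (used choices [2, 1])

Answer: BBXBGBB


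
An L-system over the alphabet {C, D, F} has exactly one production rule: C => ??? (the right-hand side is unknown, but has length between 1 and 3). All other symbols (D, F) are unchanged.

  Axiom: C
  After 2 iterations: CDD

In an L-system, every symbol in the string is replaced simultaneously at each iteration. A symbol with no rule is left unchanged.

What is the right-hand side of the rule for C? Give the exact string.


Answer: CD

Derivation:
Trying C => CD:
  Step 0: C
  Step 1: CD
  Step 2: CDD
Matches the given result.


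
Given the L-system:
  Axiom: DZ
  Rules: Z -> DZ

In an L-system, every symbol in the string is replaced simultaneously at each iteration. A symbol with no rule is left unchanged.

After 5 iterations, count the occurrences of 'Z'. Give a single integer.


Answer: 1

Derivation:
Step 0: DZ  (1 'Z')
Step 1: DDZ  (1 'Z')
Step 2: DDDZ  (1 'Z')
Step 3: DDDDZ  (1 'Z')
Step 4: DDDDDZ  (1 'Z')
Step 5: DDDDDDZ  (1 'Z')


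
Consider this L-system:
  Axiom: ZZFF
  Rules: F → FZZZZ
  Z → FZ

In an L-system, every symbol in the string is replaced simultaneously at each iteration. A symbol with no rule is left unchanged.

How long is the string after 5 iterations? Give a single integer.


Step 0: length = 4
Step 1: length = 14
Step 2: length = 40
Step 3: length = 122
Step 4: length = 364
Step 5: length = 1094

Answer: 1094


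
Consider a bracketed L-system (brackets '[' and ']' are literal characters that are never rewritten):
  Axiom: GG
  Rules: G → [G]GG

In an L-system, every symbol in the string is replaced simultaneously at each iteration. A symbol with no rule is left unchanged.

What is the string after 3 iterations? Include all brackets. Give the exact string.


Answer: [[[G]GG][G]GG[G]GG][[G]GG][G]GG[G]GG[[G]GG][G]GG[G]GG[[[G]GG][G]GG[G]GG][[G]GG][G]GG[G]GG[[G]GG][G]GG[G]GG

Derivation:
Step 0: GG
Step 1: [G]GG[G]GG
Step 2: [[G]GG][G]GG[G]GG[[G]GG][G]GG[G]GG
Step 3: [[[G]GG][G]GG[G]GG][[G]GG][G]GG[G]GG[[G]GG][G]GG[G]GG[[[G]GG][G]GG[G]GG][[G]GG][G]GG[G]GG[[G]GG][G]GG[G]GG


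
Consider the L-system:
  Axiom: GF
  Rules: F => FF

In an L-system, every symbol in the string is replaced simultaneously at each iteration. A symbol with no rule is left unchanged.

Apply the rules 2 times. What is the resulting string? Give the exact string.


Answer: GFFFF

Derivation:
Step 0: GF
Step 1: GFF
Step 2: GFFFF


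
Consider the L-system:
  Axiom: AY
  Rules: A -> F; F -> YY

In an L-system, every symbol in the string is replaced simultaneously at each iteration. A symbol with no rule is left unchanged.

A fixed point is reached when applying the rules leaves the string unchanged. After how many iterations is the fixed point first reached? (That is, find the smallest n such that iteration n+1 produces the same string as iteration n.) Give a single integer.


Step 0: AY
Step 1: FY
Step 2: YYY
Step 3: YYY  (unchanged — fixed point at step 2)

Answer: 2


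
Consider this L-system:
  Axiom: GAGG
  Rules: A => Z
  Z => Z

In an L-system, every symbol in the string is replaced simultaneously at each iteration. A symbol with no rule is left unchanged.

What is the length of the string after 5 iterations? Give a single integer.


Answer: 4

Derivation:
Step 0: length = 4
Step 1: length = 4
Step 2: length = 4
Step 3: length = 4
Step 4: length = 4
Step 5: length = 4


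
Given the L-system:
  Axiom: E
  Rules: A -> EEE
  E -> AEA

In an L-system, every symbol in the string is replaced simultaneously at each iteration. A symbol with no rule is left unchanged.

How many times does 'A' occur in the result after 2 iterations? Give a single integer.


Answer: 2

Derivation:
Step 0: E  (0 'A')
Step 1: AEA  (2 'A')
Step 2: EEEAEAEEE  (2 'A')


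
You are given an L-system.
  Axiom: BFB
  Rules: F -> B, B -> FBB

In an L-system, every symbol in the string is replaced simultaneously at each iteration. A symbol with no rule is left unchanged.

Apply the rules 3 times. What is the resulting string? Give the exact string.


Step 0: BFB
Step 1: FBBBFBB
Step 2: BFBBFBBFBBBFBBFBB
Step 3: FBBBFBBFBBBFBBFBBBFBBFBBFBBBFBBFBBBFBBFBB

Answer: FBBBFBBFBBBFBBFBBBFBBFBBFBBBFBBFBBBFBBFBB


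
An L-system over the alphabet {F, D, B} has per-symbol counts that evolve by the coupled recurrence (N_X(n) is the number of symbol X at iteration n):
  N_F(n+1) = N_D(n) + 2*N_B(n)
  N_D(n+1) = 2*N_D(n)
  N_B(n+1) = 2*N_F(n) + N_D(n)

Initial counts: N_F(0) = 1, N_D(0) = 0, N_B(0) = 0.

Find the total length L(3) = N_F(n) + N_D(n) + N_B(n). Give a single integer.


Step 0: N_F=1, N_D=0, N_B=0, L=1
Step 1: N_F=0, N_D=0, N_B=2, L=2
Step 2: N_F=4, N_D=0, N_B=0, L=4
Step 3: N_F=0, N_D=0, N_B=8, L=8

Answer: 8


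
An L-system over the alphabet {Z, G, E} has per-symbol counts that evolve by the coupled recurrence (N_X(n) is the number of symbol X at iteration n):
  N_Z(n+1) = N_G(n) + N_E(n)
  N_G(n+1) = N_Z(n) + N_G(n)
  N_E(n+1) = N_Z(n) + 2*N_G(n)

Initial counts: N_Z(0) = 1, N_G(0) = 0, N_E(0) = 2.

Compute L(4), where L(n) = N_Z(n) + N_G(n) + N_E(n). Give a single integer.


Step 0: N_Z=1, N_G=0, N_E=2, L=3
Step 1: N_Z=2, N_G=1, N_E=1, L=4
Step 2: N_Z=2, N_G=3, N_E=4, L=9
Step 3: N_Z=7, N_G=5, N_E=8, L=20
Step 4: N_Z=13, N_G=12, N_E=17, L=42

Answer: 42


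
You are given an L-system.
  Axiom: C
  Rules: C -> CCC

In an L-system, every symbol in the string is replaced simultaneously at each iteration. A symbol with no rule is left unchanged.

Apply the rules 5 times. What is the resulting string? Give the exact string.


Answer: CCCCCCCCCCCCCCCCCCCCCCCCCCCCCCCCCCCCCCCCCCCCCCCCCCCCCCCCCCCCCCCCCCCCCCCCCCCCCCCCCCCCCCCCCCCCCCCCCCCCCCCCCCCCCCCCCCCCCCCCCCCCCCCCCCCCCCCCCCCCCCCCCCCCCCCCCCCCCCCCCCCCCCCCCCCCCCCCCCCCCCCCCCCCCCCCCCCCCCCCCCCCCCCCCCCCCCCCCCCCCCCCCCCCCCCCCCCCCCCCCCC

Derivation:
Step 0: C
Step 1: CCC
Step 2: CCCCCCCCC
Step 3: CCCCCCCCCCCCCCCCCCCCCCCCCCC
Step 4: CCCCCCCCCCCCCCCCCCCCCCCCCCCCCCCCCCCCCCCCCCCCCCCCCCCCCCCCCCCCCCCCCCCCCCCCCCCCCCCCC
Step 5: CCCCCCCCCCCCCCCCCCCCCCCCCCCCCCCCCCCCCCCCCCCCCCCCCCCCCCCCCCCCCCCCCCCCCCCCCCCCCCCCCCCCCCCCCCCCCCCCCCCCCCCCCCCCCCCCCCCCCCCCCCCCCCCCCCCCCCCCCCCCCCCCCCCCCCCCCCCCCCCCCCCCCCCCCCCCCCCCCCCCCCCCCCCCCCCCCCCCCCCCCCCCCCCCCCCCCCCCCCCCCCCCCCCCCCCCCCCCCCCCCCC


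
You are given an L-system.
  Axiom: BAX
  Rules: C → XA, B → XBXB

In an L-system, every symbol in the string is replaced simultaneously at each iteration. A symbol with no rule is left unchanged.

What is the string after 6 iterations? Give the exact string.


Answer: XXXXXXBXBXXBXBXXXBXBXXBXBXXXXBXBXXBXBXXXBXBXXBXBXXXXXBXBXXBXBXXXBXBXXBXBXXXXBXBXXBXBXXXBXBXXBXBXXXXXXBXBXXBXBXXXBXBXXBXBXXXXBXBXXBXBXXXBXBXXBXBXXXXXBXBXXBXBXXXBXBXXBXBXXXXBXBXXBXBXXXBXBXXBXBAX

Derivation:
Step 0: BAX
Step 1: XBXBAX
Step 2: XXBXBXXBXBAX
Step 3: XXXBXBXXBXBXXXBXBXXBXBAX
Step 4: XXXXBXBXXBXBXXXBXBXXBXBXXXXBXBXXBXBXXXBXBXXBXBAX
Step 5: XXXXXBXBXXBXBXXXBXBXXBXBXXXXBXBXXBXBXXXBXBXXBXBXXXXXBXBXXBXBXXXBXBXXBXBXXXXBXBXXBXBXXXBXBXXBXBAX
Step 6: XXXXXXBXBXXBXBXXXBXBXXBXBXXXXBXBXXBXBXXXBXBXXBXBXXXXXBXBXXBXBXXXBXBXXBXBXXXXBXBXXBXBXXXBXBXXBXBXXXXXXBXBXXBXBXXXBXBXXBXBXXXXBXBXXBXBXXXBXBXXBXBXXXXXBXBXXBXBXXXBXBXXBXBXXXXBXBXXBXBXXXBXBXXBXBAX


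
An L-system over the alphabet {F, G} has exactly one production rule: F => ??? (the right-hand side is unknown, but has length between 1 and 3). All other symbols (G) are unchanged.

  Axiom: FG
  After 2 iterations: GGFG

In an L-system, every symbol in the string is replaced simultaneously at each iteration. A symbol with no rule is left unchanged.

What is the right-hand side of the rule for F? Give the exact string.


Trying F => GF:
  Step 0: FG
  Step 1: GFG
  Step 2: GGFG
Matches the given result.

Answer: GF


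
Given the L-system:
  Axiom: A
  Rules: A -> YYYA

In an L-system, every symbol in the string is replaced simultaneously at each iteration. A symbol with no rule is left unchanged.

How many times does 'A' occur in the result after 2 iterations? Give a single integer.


Step 0: A  (1 'A')
Step 1: YYYA  (1 'A')
Step 2: YYYYYYA  (1 'A')

Answer: 1


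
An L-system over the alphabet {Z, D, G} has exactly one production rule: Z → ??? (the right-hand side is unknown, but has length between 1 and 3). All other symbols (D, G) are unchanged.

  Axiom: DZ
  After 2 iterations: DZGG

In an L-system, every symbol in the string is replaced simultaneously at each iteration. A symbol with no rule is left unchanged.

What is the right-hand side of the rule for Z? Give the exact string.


Trying Z → ZG:
  Step 0: DZ
  Step 1: DZG
  Step 2: DZGG
Matches the given result.

Answer: ZG


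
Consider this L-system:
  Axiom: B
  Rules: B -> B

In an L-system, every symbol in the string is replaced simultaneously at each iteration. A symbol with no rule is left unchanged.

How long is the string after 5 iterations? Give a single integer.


Step 0: length = 1
Step 1: length = 1
Step 2: length = 1
Step 3: length = 1
Step 4: length = 1
Step 5: length = 1

Answer: 1


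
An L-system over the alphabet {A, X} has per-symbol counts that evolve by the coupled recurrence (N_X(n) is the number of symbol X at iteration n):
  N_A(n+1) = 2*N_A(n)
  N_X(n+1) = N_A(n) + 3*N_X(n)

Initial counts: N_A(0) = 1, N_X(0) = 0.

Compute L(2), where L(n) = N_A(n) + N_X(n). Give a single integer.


Step 0: N_A=1, N_X=0, L=1
Step 1: N_A=2, N_X=1, L=3
Step 2: N_A=4, N_X=5, L=9

Answer: 9


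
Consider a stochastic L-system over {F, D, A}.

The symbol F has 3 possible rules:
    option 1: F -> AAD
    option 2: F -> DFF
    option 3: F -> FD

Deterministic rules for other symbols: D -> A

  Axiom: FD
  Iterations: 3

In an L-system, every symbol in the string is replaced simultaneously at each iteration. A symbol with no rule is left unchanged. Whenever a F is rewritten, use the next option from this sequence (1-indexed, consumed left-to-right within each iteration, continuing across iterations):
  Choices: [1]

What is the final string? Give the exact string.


Step 0: FD
Step 1: AADA  (used choices [1])
Step 2: AAAA  (used choices [])
Step 3: AAAA  (used choices [])

Answer: AAAA


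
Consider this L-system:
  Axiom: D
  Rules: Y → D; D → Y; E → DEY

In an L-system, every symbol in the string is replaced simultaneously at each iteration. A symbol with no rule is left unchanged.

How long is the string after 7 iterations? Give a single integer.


Step 0: length = 1
Step 1: length = 1
Step 2: length = 1
Step 3: length = 1
Step 4: length = 1
Step 5: length = 1
Step 6: length = 1
Step 7: length = 1

Answer: 1


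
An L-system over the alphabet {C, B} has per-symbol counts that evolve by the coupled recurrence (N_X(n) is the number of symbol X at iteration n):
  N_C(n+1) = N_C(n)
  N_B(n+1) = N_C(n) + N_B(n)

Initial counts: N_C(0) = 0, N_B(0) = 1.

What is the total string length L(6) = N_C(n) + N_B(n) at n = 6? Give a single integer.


Step 0: N_C=0, N_B=1, L=1
Step 1: N_C=0, N_B=1, L=1
Step 2: N_C=0, N_B=1, L=1
Step 3: N_C=0, N_B=1, L=1
Step 4: N_C=0, N_B=1, L=1
Step 5: N_C=0, N_B=1, L=1
Step 6: N_C=0, N_B=1, L=1

Answer: 1


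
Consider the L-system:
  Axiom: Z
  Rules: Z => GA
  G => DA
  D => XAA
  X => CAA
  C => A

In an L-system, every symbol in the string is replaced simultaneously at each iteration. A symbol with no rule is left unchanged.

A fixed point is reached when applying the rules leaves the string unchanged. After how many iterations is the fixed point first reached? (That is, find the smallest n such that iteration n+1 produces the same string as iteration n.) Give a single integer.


Step 0: Z
Step 1: GA
Step 2: DAA
Step 3: XAAAA
Step 4: CAAAAAA
Step 5: AAAAAAA
Step 6: AAAAAAA  (unchanged — fixed point at step 5)

Answer: 5


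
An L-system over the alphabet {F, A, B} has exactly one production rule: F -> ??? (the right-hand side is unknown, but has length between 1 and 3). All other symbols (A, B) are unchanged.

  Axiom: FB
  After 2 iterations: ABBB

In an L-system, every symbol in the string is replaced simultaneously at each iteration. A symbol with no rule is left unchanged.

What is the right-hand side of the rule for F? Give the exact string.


Trying F -> ABB:
  Step 0: FB
  Step 1: ABBB
  Step 2: ABBB
Matches the given result.

Answer: ABB


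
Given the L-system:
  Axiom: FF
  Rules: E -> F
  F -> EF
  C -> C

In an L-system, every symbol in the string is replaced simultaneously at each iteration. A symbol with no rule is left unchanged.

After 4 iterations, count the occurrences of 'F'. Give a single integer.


Answer: 10

Derivation:
Step 0: FF  (2 'F')
Step 1: EFEF  (2 'F')
Step 2: FEFFEF  (4 'F')
Step 3: EFFEFEFFEF  (6 'F')
Step 4: FEFEFFEFFEFEFFEF  (10 'F')


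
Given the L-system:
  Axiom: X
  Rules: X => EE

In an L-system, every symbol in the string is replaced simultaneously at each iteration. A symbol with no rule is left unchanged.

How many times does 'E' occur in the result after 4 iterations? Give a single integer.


Answer: 2

Derivation:
Step 0: X  (0 'E')
Step 1: EE  (2 'E')
Step 2: EE  (2 'E')
Step 3: EE  (2 'E')
Step 4: EE  (2 'E')


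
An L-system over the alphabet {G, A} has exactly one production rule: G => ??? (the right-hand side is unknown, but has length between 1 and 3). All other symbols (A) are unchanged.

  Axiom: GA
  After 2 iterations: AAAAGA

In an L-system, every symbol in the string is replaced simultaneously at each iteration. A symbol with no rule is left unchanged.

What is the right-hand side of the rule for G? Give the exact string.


Trying G => AAG:
  Step 0: GA
  Step 1: AAGA
  Step 2: AAAAGA
Matches the given result.

Answer: AAG


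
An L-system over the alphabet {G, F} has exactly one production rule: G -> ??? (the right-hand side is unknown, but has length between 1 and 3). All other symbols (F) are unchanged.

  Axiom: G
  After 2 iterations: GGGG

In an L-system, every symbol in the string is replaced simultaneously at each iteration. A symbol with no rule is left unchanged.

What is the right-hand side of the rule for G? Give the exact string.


Answer: GG

Derivation:
Trying G -> GG:
  Step 0: G
  Step 1: GG
  Step 2: GGGG
Matches the given result.


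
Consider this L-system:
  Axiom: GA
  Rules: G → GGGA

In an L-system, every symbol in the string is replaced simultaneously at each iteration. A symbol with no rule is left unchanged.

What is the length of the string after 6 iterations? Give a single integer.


Step 0: length = 2
Step 1: length = 5
Step 2: length = 14
Step 3: length = 41
Step 4: length = 122
Step 5: length = 365
Step 6: length = 1094

Answer: 1094


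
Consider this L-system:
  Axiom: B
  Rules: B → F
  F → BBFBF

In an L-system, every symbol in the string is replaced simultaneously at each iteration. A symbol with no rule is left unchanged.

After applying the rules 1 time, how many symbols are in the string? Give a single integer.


Answer: 1

Derivation:
Step 0: length = 1
Step 1: length = 1


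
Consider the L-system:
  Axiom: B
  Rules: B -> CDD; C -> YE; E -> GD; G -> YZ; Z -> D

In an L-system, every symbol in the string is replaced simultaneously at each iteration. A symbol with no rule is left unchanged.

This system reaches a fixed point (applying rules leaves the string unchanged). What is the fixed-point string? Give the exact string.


Step 0: B
Step 1: CDD
Step 2: YEDD
Step 3: YGDDD
Step 4: YYZDDD
Step 5: YYDDDD
Step 6: YYDDDD  (unchanged — fixed point at step 5)

Answer: YYDDDD


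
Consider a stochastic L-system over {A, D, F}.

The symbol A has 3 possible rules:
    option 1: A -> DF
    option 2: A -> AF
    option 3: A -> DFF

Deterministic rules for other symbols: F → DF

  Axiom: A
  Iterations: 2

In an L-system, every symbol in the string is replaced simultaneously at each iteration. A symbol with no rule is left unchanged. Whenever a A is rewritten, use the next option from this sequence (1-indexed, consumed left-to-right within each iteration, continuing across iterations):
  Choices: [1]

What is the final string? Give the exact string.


Answer: DDF

Derivation:
Step 0: A
Step 1: DF  (used choices [1])
Step 2: DDF  (used choices [])


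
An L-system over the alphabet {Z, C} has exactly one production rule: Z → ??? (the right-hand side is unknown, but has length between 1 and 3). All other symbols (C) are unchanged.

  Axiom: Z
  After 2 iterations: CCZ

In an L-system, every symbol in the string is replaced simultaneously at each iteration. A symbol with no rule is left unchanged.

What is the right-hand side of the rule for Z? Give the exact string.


Trying Z → CZ:
  Step 0: Z
  Step 1: CZ
  Step 2: CCZ
Matches the given result.

Answer: CZ


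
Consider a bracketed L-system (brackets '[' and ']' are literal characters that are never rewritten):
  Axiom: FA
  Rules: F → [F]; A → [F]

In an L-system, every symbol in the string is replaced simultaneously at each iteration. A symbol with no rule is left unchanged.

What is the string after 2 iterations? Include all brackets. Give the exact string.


Step 0: FA
Step 1: [F][F]
Step 2: [[F]][[F]]

Answer: [[F]][[F]]


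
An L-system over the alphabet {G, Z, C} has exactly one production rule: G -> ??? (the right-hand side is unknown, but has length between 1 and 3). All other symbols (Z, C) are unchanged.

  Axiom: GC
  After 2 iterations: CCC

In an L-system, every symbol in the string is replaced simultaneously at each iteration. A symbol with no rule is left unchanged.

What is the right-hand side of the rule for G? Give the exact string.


Answer: CC

Derivation:
Trying G -> CC:
  Step 0: GC
  Step 1: CCC
  Step 2: CCC
Matches the given result.


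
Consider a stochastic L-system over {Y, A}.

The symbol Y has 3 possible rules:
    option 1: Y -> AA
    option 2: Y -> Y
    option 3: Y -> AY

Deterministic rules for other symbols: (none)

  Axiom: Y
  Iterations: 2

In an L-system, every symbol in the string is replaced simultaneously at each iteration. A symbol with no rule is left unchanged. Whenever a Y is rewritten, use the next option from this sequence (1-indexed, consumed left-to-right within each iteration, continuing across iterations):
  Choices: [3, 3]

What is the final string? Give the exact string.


Answer: AAY

Derivation:
Step 0: Y
Step 1: AY  (used choices [3])
Step 2: AAY  (used choices [3])


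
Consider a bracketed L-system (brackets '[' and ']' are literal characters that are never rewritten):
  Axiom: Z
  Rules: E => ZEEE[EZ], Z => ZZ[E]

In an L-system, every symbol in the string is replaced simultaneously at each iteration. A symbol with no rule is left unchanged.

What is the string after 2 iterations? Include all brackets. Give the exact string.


Answer: ZZ[E]ZZ[E][ZEEE[EZ]]

Derivation:
Step 0: Z
Step 1: ZZ[E]
Step 2: ZZ[E]ZZ[E][ZEEE[EZ]]


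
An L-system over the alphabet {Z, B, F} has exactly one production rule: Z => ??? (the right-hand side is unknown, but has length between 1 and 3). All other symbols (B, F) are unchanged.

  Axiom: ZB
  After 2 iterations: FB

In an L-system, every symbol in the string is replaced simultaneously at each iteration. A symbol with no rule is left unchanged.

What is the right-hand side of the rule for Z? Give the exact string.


Trying Z => F:
  Step 0: ZB
  Step 1: FB
  Step 2: FB
Matches the given result.

Answer: F


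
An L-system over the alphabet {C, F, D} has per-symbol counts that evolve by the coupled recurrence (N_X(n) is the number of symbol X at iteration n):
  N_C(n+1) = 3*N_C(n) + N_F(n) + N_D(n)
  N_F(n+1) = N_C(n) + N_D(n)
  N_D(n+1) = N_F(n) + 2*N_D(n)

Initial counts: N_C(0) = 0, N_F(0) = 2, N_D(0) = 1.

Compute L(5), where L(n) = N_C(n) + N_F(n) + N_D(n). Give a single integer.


Answer: 1346

Derivation:
Step 0: N_C=0, N_F=2, N_D=1, L=3
Step 1: N_C=3, N_F=1, N_D=4, L=8
Step 2: N_C=14, N_F=7, N_D=9, L=30
Step 3: N_C=58, N_F=23, N_D=25, L=106
Step 4: N_C=222, N_F=83, N_D=73, L=378
Step 5: N_C=822, N_F=295, N_D=229, L=1346


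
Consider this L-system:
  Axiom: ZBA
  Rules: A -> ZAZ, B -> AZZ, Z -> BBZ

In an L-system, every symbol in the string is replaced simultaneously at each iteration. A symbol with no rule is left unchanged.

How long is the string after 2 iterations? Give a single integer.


Answer: 27

Derivation:
Step 0: length = 3
Step 1: length = 9
Step 2: length = 27


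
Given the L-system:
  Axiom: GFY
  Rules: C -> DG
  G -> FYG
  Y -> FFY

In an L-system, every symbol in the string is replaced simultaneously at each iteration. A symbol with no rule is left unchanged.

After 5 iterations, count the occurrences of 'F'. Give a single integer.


Step 0: GFY  (1 'F')
Step 1: FYGFFFY  (4 'F')
Step 2: FFFYFYGFFFFFY  (9 'F')
Step 3: FFFFFYFFFYFYGFFFFFFFY  (16 'F')
Step 4: FFFFFFFYFFFFFYFFFYFYGFFFFFFFFFY  (25 'F')
Step 5: FFFFFFFFFYFFFFFFFYFFFFFYFFFYFYGFFFFFFFFFFFY  (36 'F')

Answer: 36


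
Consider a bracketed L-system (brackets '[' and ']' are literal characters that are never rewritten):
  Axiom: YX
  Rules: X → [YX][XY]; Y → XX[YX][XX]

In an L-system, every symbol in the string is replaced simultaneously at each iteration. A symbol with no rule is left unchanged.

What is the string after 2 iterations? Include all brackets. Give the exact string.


Answer: [YX][XY][YX][XY][XX[YX][XX][YX][XY]][[YX][XY][YX][XY]][XX[YX][XX][YX][XY]][[YX][XY]XX[YX][XX]]

Derivation:
Step 0: YX
Step 1: XX[YX][XX][YX][XY]
Step 2: [YX][XY][YX][XY][XX[YX][XX][YX][XY]][[YX][XY][YX][XY]][XX[YX][XX][YX][XY]][[YX][XY]XX[YX][XX]]


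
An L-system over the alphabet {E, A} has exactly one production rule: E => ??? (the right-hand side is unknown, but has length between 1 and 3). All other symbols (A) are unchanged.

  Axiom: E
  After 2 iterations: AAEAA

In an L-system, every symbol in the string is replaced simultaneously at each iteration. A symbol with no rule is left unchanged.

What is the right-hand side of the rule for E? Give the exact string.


Answer: AEA

Derivation:
Trying E => AEA:
  Step 0: E
  Step 1: AEA
  Step 2: AAEAA
Matches the given result.


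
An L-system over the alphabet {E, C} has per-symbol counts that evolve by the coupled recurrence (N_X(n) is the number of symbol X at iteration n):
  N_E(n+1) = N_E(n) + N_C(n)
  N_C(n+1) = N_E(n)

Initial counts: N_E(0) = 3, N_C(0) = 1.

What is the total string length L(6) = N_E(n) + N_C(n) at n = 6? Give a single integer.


Step 0: N_E=3, N_C=1, L=4
Step 1: N_E=4, N_C=3, L=7
Step 2: N_E=7, N_C=4, L=11
Step 3: N_E=11, N_C=7, L=18
Step 4: N_E=18, N_C=11, L=29
Step 5: N_E=29, N_C=18, L=47
Step 6: N_E=47, N_C=29, L=76

Answer: 76


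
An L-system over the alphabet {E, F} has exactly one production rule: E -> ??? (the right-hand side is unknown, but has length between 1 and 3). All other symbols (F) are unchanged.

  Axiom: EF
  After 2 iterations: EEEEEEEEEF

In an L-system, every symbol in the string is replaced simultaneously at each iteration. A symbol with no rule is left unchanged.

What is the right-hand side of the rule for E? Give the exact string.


Answer: EEE

Derivation:
Trying E -> EEE:
  Step 0: EF
  Step 1: EEEF
  Step 2: EEEEEEEEEF
Matches the given result.


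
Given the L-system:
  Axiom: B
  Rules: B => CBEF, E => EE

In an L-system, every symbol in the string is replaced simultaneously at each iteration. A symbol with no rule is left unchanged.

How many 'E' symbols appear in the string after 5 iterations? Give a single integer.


Step 0: B  (0 'E')
Step 1: CBEF  (1 'E')
Step 2: CCBEFEEF  (3 'E')
Step 3: CCCBEFEEFEEEEF  (7 'E')
Step 4: CCCCBEFEEFEEEEFEEEEEEEEF  (15 'E')
Step 5: CCCCCBEFEEFEEEEFEEEEEEEEFEEEEEEEEEEEEEEEEF  (31 'E')

Answer: 31


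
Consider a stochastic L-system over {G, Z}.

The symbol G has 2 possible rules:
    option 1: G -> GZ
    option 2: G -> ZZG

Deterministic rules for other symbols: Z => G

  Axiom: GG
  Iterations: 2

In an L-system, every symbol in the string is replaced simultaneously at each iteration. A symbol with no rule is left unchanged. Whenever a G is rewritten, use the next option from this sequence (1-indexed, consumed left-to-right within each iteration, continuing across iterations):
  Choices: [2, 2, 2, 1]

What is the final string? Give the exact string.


Step 0: GG
Step 1: ZZGZZG  (used choices [2, 2])
Step 2: GGZZGGGGZ  (used choices [2, 1])

Answer: GGZZGGGGZ


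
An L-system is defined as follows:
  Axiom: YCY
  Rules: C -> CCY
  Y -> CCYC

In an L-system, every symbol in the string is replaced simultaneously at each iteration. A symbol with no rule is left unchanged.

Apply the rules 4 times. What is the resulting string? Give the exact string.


Answer: CCYCCYCCYCCCYCCYCCYCCCYCCYCCYCCCYCCYCCYCCYCCCYCCYCCYCCCYCCYCCYCCCYCCYCCYCCYCCCYCCYCCYCCCYCCYCCYCCCYCCYCCYCCYCCCYCCYCCYCCCYCCYCCYCCCYCCYCCYCCCYCCYCCYCCYCCCYCCYCCYCCCYCCYCCYCCCYCCYCCYCCYCCCYCCYCCYCCCYCCYCCYCCCYCCYCCYCCYCCCYCCYCCYCCCYCCYCCYCCCYCCYCCYCCYCCCYCCYCCYCCCYCCYCCYCCCYCCYCCYCCCYCCYCCYCCYCCCYCCYCCYCCCYCCYCCYCCCYCCYCCYCCYCCCYCCYCCYCCCYCCYCCYCCCYCCYCCYCCYCCCYCCYCCYCCCYCCYCCYCCCYCCYCCYCCCY

Derivation:
Step 0: YCY
Step 1: CCYCCCYCCYC
Step 2: CCYCCYCCYCCCYCCYCCYCCYCCCYCCYCCYCCCY
Step 3: CCYCCYCCYCCCYCCYCCYCCCYCCYCCYCCCYCCYCCYCCYCCCYCCYCCYCCCYCCYCCYCCCYCCYCCYCCCYCCYCCYCCYCCCYCCYCCYCCCYCCYCCYCCCYCCYCCYCCYC
Step 4: CCYCCYCCYCCCYCCYCCYCCCYCCYCCYCCCYCCYCCYCCYCCCYCCYCCYCCCYCCYCCYCCCYCCYCCYCCYCCCYCCYCCYCCCYCCYCCYCCCYCCYCCYCCYCCCYCCYCCYCCCYCCYCCYCCCYCCYCCYCCCYCCYCCYCCYCCCYCCYCCYCCCYCCYCCYCCCYCCYCCYCCYCCCYCCYCCYCCCYCCYCCYCCCYCCYCCYCCYCCCYCCYCCYCCCYCCYCCYCCCYCCYCCYCCYCCCYCCYCCYCCCYCCYCCYCCCYCCYCCYCCCYCCYCCYCCYCCCYCCYCCYCCCYCCYCCYCCCYCCYCCYCCYCCCYCCYCCYCCCYCCYCCYCCCYCCYCCYCCYCCCYCCYCCYCCCYCCYCCYCCCYCCYCCYCCCY


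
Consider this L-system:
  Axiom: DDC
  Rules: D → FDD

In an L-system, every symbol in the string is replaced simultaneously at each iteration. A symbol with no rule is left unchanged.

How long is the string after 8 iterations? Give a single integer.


Step 0: length = 3
Step 1: length = 7
Step 2: length = 15
Step 3: length = 31
Step 4: length = 63
Step 5: length = 127
Step 6: length = 255
Step 7: length = 511
Step 8: length = 1023

Answer: 1023


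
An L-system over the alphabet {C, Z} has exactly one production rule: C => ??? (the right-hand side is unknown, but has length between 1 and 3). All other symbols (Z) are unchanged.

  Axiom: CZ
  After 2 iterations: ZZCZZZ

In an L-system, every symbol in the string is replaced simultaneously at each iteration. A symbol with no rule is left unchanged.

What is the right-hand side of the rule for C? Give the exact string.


Answer: ZCZ

Derivation:
Trying C => ZCZ:
  Step 0: CZ
  Step 1: ZCZZ
  Step 2: ZZCZZZ
Matches the given result.


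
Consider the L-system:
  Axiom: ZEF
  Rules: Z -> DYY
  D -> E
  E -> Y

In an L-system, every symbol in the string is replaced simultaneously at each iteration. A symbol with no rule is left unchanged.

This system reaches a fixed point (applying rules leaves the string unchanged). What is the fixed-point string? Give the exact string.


Step 0: ZEF
Step 1: DYYYF
Step 2: EYYYF
Step 3: YYYYF
Step 4: YYYYF  (unchanged — fixed point at step 3)

Answer: YYYYF


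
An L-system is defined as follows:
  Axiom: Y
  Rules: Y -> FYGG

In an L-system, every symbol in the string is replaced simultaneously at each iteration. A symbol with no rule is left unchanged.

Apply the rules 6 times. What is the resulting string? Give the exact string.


Answer: FFFFFFYGGGGGGGGGGGG

Derivation:
Step 0: Y
Step 1: FYGG
Step 2: FFYGGGG
Step 3: FFFYGGGGGG
Step 4: FFFFYGGGGGGGG
Step 5: FFFFFYGGGGGGGGGG
Step 6: FFFFFFYGGGGGGGGGGGG


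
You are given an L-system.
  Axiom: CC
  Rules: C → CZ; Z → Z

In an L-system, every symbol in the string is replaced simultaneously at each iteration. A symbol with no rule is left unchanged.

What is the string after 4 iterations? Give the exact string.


Step 0: CC
Step 1: CZCZ
Step 2: CZZCZZ
Step 3: CZZZCZZZ
Step 4: CZZZZCZZZZ

Answer: CZZZZCZZZZ


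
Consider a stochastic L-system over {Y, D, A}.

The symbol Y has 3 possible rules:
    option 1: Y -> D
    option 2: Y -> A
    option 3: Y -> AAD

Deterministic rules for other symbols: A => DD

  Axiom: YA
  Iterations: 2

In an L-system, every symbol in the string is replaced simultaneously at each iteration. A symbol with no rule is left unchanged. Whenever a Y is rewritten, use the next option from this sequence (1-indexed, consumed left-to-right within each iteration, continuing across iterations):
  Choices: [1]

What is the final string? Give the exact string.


Step 0: YA
Step 1: DDD  (used choices [1])
Step 2: DDD  (used choices [])

Answer: DDD


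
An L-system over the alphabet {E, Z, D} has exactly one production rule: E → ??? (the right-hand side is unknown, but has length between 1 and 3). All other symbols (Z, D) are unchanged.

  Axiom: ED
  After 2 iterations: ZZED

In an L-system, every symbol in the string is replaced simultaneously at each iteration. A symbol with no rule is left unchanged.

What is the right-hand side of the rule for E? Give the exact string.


Trying E → ZE:
  Step 0: ED
  Step 1: ZED
  Step 2: ZZED
Matches the given result.

Answer: ZE


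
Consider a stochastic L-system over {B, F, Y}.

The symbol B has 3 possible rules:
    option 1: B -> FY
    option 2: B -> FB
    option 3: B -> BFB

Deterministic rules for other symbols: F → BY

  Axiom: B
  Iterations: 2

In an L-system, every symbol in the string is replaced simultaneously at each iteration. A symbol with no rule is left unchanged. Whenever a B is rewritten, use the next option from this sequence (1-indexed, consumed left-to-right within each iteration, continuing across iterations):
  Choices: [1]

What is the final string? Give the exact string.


Answer: BYY

Derivation:
Step 0: B
Step 1: FY  (used choices [1])
Step 2: BYY  (used choices [])


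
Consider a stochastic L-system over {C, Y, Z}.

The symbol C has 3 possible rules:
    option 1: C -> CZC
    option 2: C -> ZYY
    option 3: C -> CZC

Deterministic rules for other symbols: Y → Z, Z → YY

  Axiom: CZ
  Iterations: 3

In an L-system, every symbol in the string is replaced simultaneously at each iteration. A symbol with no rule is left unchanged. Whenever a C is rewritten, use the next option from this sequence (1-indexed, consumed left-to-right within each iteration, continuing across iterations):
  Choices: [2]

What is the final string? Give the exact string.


Step 0: CZ
Step 1: ZYYYY  (used choices [2])
Step 2: YYZZZZ  (used choices [])
Step 3: ZZYYYYYYYY  (used choices [])

Answer: ZZYYYYYYYY


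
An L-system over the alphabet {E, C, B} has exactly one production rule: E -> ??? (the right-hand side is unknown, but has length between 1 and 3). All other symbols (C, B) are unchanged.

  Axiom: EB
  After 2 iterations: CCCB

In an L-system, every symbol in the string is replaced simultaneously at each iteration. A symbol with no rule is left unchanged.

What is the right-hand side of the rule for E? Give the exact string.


Trying E -> CCC:
  Step 0: EB
  Step 1: CCCB
  Step 2: CCCB
Matches the given result.

Answer: CCC


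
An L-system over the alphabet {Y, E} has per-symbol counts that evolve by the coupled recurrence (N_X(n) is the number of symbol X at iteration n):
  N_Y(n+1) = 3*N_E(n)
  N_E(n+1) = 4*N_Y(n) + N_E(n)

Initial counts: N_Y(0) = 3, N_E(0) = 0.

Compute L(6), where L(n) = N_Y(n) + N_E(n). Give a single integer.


Step 0: N_Y=3, N_E=0, L=3
Step 1: N_Y=0, N_E=12, L=12
Step 2: N_Y=36, N_E=12, L=48
Step 3: N_Y=36, N_E=156, L=192
Step 4: N_Y=468, N_E=300, L=768
Step 5: N_Y=900, N_E=2172, L=3072
Step 6: N_Y=6516, N_E=5772, L=12288

Answer: 12288


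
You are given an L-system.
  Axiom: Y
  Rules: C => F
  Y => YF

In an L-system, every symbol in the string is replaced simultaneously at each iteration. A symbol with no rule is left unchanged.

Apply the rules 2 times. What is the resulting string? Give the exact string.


Step 0: Y
Step 1: YF
Step 2: YFF

Answer: YFF


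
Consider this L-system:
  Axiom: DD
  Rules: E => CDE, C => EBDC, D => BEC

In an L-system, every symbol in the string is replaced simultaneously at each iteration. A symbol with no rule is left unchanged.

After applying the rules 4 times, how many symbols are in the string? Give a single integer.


Step 0: length = 2
Step 1: length = 6
Step 2: length = 16
Step 3: length = 44
Step 4: length = 120

Answer: 120


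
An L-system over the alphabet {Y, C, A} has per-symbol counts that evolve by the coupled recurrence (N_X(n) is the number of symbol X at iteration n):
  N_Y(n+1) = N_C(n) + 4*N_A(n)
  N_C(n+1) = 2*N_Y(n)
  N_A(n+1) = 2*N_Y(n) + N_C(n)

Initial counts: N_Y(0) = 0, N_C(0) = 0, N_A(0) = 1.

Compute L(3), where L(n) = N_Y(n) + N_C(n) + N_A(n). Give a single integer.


Answer: 48

Derivation:
Step 0: N_Y=0, N_C=0, N_A=1, L=1
Step 1: N_Y=4, N_C=0, N_A=0, L=4
Step 2: N_Y=0, N_C=8, N_A=8, L=16
Step 3: N_Y=40, N_C=0, N_A=8, L=48


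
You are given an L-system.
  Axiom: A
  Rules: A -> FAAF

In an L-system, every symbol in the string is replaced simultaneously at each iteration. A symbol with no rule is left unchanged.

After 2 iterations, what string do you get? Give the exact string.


Step 0: A
Step 1: FAAF
Step 2: FFAAFFAAFF

Answer: FFAAFFAAFF


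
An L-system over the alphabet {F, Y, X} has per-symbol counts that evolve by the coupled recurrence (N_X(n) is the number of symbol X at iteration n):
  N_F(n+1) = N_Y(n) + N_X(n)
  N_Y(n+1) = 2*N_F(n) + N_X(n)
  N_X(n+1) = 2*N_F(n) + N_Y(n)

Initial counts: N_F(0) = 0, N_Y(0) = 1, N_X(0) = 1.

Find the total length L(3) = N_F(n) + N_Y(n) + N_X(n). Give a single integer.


Answer: 28

Derivation:
Step 0: N_F=0, N_Y=1, N_X=1, L=2
Step 1: N_F=2, N_Y=1, N_X=1, L=4
Step 2: N_F=2, N_Y=5, N_X=5, L=12
Step 3: N_F=10, N_Y=9, N_X=9, L=28


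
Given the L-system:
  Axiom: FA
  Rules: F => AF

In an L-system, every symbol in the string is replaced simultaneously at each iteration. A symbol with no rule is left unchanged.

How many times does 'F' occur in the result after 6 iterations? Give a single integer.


Step 0: FA  (1 'F')
Step 1: AFA  (1 'F')
Step 2: AAFA  (1 'F')
Step 3: AAAFA  (1 'F')
Step 4: AAAAFA  (1 'F')
Step 5: AAAAAFA  (1 'F')
Step 6: AAAAAAFA  (1 'F')

Answer: 1


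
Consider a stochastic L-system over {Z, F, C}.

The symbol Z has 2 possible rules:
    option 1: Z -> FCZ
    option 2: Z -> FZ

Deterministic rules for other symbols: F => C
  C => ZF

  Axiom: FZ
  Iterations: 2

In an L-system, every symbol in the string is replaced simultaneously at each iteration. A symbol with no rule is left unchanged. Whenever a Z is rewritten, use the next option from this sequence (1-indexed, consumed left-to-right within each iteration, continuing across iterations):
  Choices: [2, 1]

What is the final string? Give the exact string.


Answer: ZFCFCZ

Derivation:
Step 0: FZ
Step 1: CFZ  (used choices [2])
Step 2: ZFCFCZ  (used choices [1])


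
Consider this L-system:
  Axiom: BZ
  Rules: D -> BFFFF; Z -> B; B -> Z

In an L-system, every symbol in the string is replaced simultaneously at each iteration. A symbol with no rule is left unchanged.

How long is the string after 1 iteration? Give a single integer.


Answer: 2

Derivation:
Step 0: length = 2
Step 1: length = 2


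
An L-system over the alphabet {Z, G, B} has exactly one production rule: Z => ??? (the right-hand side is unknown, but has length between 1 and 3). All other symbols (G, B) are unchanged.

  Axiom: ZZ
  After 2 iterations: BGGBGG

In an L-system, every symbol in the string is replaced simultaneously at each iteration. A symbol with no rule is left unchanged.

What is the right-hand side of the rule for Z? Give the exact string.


Answer: BGG

Derivation:
Trying Z => BGG:
  Step 0: ZZ
  Step 1: BGGBGG
  Step 2: BGGBGG
Matches the given result.


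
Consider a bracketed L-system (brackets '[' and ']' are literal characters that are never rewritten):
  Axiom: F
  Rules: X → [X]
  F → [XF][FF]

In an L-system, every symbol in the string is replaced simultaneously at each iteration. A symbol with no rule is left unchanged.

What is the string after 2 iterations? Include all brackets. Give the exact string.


Answer: [[X][XF][FF]][[XF][FF][XF][FF]]

Derivation:
Step 0: F
Step 1: [XF][FF]
Step 2: [[X][XF][FF]][[XF][FF][XF][FF]]


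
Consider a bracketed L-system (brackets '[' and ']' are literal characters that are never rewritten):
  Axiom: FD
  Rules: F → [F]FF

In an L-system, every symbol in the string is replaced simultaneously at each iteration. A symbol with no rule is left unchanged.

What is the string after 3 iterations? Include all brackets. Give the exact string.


Answer: [[[F]FF][F]FF[F]FF][[F]FF][F]FF[F]FF[[F]FF][F]FF[F]FFD

Derivation:
Step 0: FD
Step 1: [F]FFD
Step 2: [[F]FF][F]FF[F]FFD
Step 3: [[[F]FF][F]FF[F]FF][[F]FF][F]FF[F]FF[[F]FF][F]FF[F]FFD


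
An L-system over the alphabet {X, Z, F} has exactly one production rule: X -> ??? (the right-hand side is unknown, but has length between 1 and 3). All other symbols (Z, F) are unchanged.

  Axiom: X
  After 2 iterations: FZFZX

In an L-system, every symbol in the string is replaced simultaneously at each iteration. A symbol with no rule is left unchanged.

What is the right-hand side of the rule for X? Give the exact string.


Trying X -> FZX:
  Step 0: X
  Step 1: FZX
  Step 2: FZFZX
Matches the given result.

Answer: FZX


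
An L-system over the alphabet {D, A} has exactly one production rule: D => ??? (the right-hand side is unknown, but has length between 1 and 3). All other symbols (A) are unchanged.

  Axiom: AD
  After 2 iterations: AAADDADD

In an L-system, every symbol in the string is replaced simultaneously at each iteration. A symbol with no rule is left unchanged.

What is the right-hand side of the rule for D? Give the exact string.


Answer: ADD

Derivation:
Trying D => ADD:
  Step 0: AD
  Step 1: AADD
  Step 2: AAADDADD
Matches the given result.
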